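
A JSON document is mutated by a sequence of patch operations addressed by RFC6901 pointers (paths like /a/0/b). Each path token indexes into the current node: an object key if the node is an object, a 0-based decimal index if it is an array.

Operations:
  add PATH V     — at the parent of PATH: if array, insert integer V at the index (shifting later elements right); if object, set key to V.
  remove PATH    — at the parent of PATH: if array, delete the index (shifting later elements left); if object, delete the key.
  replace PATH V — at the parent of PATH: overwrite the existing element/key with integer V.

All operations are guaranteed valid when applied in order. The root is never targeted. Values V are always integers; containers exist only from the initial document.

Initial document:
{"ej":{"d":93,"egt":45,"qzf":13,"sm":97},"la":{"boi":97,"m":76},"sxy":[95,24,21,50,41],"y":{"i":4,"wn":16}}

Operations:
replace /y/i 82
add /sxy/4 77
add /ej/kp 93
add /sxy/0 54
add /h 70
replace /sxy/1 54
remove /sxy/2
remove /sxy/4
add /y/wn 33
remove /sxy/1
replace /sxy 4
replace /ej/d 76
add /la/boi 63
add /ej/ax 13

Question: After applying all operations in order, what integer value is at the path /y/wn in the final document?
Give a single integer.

Answer: 33

Derivation:
After op 1 (replace /y/i 82): {"ej":{"d":93,"egt":45,"qzf":13,"sm":97},"la":{"boi":97,"m":76},"sxy":[95,24,21,50,41],"y":{"i":82,"wn":16}}
After op 2 (add /sxy/4 77): {"ej":{"d":93,"egt":45,"qzf":13,"sm":97},"la":{"boi":97,"m":76},"sxy":[95,24,21,50,77,41],"y":{"i":82,"wn":16}}
After op 3 (add /ej/kp 93): {"ej":{"d":93,"egt":45,"kp":93,"qzf":13,"sm":97},"la":{"boi":97,"m":76},"sxy":[95,24,21,50,77,41],"y":{"i":82,"wn":16}}
After op 4 (add /sxy/0 54): {"ej":{"d":93,"egt":45,"kp":93,"qzf":13,"sm":97},"la":{"boi":97,"m":76},"sxy":[54,95,24,21,50,77,41],"y":{"i":82,"wn":16}}
After op 5 (add /h 70): {"ej":{"d":93,"egt":45,"kp":93,"qzf":13,"sm":97},"h":70,"la":{"boi":97,"m":76},"sxy":[54,95,24,21,50,77,41],"y":{"i":82,"wn":16}}
After op 6 (replace /sxy/1 54): {"ej":{"d":93,"egt":45,"kp":93,"qzf":13,"sm":97},"h":70,"la":{"boi":97,"m":76},"sxy":[54,54,24,21,50,77,41],"y":{"i":82,"wn":16}}
After op 7 (remove /sxy/2): {"ej":{"d":93,"egt":45,"kp":93,"qzf":13,"sm":97},"h":70,"la":{"boi":97,"m":76},"sxy":[54,54,21,50,77,41],"y":{"i":82,"wn":16}}
After op 8 (remove /sxy/4): {"ej":{"d":93,"egt":45,"kp":93,"qzf":13,"sm":97},"h":70,"la":{"boi":97,"m":76},"sxy":[54,54,21,50,41],"y":{"i":82,"wn":16}}
After op 9 (add /y/wn 33): {"ej":{"d":93,"egt":45,"kp":93,"qzf":13,"sm":97},"h":70,"la":{"boi":97,"m":76},"sxy":[54,54,21,50,41],"y":{"i":82,"wn":33}}
After op 10 (remove /sxy/1): {"ej":{"d":93,"egt":45,"kp":93,"qzf":13,"sm":97},"h":70,"la":{"boi":97,"m":76},"sxy":[54,21,50,41],"y":{"i":82,"wn":33}}
After op 11 (replace /sxy 4): {"ej":{"d":93,"egt":45,"kp":93,"qzf":13,"sm":97},"h":70,"la":{"boi":97,"m":76},"sxy":4,"y":{"i":82,"wn":33}}
After op 12 (replace /ej/d 76): {"ej":{"d":76,"egt":45,"kp":93,"qzf":13,"sm":97},"h":70,"la":{"boi":97,"m":76},"sxy":4,"y":{"i":82,"wn":33}}
After op 13 (add /la/boi 63): {"ej":{"d":76,"egt":45,"kp":93,"qzf":13,"sm":97},"h":70,"la":{"boi":63,"m":76},"sxy":4,"y":{"i":82,"wn":33}}
After op 14 (add /ej/ax 13): {"ej":{"ax":13,"d":76,"egt":45,"kp":93,"qzf":13,"sm":97},"h":70,"la":{"boi":63,"m":76},"sxy":4,"y":{"i":82,"wn":33}}
Value at /y/wn: 33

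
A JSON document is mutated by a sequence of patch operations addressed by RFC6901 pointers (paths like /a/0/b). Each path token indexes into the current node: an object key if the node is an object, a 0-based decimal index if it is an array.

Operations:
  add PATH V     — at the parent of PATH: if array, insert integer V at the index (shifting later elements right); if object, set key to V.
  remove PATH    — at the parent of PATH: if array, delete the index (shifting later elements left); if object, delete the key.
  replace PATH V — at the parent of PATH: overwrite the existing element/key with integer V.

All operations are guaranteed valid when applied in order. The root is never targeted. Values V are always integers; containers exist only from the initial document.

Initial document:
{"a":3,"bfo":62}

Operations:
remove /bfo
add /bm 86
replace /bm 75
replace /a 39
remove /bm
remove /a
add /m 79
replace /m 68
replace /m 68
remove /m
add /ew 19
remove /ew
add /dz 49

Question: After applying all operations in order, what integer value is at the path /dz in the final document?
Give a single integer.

After op 1 (remove /bfo): {"a":3}
After op 2 (add /bm 86): {"a":3,"bm":86}
After op 3 (replace /bm 75): {"a":3,"bm":75}
After op 4 (replace /a 39): {"a":39,"bm":75}
After op 5 (remove /bm): {"a":39}
After op 6 (remove /a): {}
After op 7 (add /m 79): {"m":79}
After op 8 (replace /m 68): {"m":68}
After op 9 (replace /m 68): {"m":68}
After op 10 (remove /m): {}
After op 11 (add /ew 19): {"ew":19}
After op 12 (remove /ew): {}
After op 13 (add /dz 49): {"dz":49}
Value at /dz: 49

Answer: 49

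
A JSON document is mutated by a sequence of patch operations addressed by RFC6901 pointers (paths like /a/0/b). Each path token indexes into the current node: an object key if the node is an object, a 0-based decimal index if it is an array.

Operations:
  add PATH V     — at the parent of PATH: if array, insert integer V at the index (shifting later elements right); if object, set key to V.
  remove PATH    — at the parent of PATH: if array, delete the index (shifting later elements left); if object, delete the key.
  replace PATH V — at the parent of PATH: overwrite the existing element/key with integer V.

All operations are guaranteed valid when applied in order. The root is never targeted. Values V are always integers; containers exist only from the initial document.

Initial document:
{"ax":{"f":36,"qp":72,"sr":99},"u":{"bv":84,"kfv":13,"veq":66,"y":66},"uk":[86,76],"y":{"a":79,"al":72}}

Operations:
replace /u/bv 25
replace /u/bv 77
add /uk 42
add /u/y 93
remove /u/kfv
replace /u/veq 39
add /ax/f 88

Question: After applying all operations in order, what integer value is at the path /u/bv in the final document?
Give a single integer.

Answer: 77

Derivation:
After op 1 (replace /u/bv 25): {"ax":{"f":36,"qp":72,"sr":99},"u":{"bv":25,"kfv":13,"veq":66,"y":66},"uk":[86,76],"y":{"a":79,"al":72}}
After op 2 (replace /u/bv 77): {"ax":{"f":36,"qp":72,"sr":99},"u":{"bv":77,"kfv":13,"veq":66,"y":66},"uk":[86,76],"y":{"a":79,"al":72}}
After op 3 (add /uk 42): {"ax":{"f":36,"qp":72,"sr":99},"u":{"bv":77,"kfv":13,"veq":66,"y":66},"uk":42,"y":{"a":79,"al":72}}
After op 4 (add /u/y 93): {"ax":{"f":36,"qp":72,"sr":99},"u":{"bv":77,"kfv":13,"veq":66,"y":93},"uk":42,"y":{"a":79,"al":72}}
After op 5 (remove /u/kfv): {"ax":{"f":36,"qp":72,"sr":99},"u":{"bv":77,"veq":66,"y":93},"uk":42,"y":{"a":79,"al":72}}
After op 6 (replace /u/veq 39): {"ax":{"f":36,"qp":72,"sr":99},"u":{"bv":77,"veq":39,"y":93},"uk":42,"y":{"a":79,"al":72}}
After op 7 (add /ax/f 88): {"ax":{"f":88,"qp":72,"sr":99},"u":{"bv":77,"veq":39,"y":93},"uk":42,"y":{"a":79,"al":72}}
Value at /u/bv: 77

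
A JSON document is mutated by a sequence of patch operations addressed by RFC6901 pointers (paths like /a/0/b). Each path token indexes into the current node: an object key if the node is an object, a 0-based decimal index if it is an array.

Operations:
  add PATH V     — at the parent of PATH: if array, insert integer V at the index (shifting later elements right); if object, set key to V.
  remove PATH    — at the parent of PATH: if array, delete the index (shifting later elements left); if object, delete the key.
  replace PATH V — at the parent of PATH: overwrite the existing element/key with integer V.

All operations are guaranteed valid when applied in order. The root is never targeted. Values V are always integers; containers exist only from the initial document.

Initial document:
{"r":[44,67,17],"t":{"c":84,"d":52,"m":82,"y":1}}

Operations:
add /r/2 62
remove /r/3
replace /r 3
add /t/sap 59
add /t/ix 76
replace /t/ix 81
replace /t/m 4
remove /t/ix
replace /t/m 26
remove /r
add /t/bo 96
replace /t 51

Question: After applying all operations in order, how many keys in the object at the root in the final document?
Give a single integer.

Answer: 1

Derivation:
After op 1 (add /r/2 62): {"r":[44,67,62,17],"t":{"c":84,"d":52,"m":82,"y":1}}
After op 2 (remove /r/3): {"r":[44,67,62],"t":{"c":84,"d":52,"m":82,"y":1}}
After op 3 (replace /r 3): {"r":3,"t":{"c":84,"d":52,"m":82,"y":1}}
After op 4 (add /t/sap 59): {"r":3,"t":{"c":84,"d":52,"m":82,"sap":59,"y":1}}
After op 5 (add /t/ix 76): {"r":3,"t":{"c":84,"d":52,"ix":76,"m":82,"sap":59,"y":1}}
After op 6 (replace /t/ix 81): {"r":3,"t":{"c":84,"d":52,"ix":81,"m":82,"sap":59,"y":1}}
After op 7 (replace /t/m 4): {"r":3,"t":{"c":84,"d":52,"ix":81,"m":4,"sap":59,"y":1}}
After op 8 (remove /t/ix): {"r":3,"t":{"c":84,"d":52,"m":4,"sap":59,"y":1}}
After op 9 (replace /t/m 26): {"r":3,"t":{"c":84,"d":52,"m":26,"sap":59,"y":1}}
After op 10 (remove /r): {"t":{"c":84,"d":52,"m":26,"sap":59,"y":1}}
After op 11 (add /t/bo 96): {"t":{"bo":96,"c":84,"d":52,"m":26,"sap":59,"y":1}}
After op 12 (replace /t 51): {"t":51}
Size at the root: 1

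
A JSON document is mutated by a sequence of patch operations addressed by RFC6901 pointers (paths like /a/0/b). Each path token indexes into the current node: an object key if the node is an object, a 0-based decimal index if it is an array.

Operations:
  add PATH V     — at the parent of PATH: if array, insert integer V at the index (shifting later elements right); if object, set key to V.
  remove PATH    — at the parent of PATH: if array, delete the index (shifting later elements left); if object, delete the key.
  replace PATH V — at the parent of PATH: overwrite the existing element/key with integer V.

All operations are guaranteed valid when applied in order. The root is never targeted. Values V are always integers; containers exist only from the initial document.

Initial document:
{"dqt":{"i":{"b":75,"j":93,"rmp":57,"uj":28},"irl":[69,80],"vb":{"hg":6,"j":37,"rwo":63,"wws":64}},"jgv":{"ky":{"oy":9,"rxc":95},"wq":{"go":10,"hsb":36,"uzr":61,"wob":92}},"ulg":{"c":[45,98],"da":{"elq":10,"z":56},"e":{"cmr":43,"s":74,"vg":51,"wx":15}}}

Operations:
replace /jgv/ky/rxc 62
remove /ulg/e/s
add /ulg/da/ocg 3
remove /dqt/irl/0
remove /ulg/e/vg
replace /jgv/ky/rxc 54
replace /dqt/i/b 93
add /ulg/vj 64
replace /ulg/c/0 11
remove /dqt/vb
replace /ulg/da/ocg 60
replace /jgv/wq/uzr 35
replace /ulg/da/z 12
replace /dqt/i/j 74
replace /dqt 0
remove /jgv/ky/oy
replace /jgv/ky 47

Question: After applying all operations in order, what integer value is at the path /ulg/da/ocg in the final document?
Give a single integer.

After op 1 (replace /jgv/ky/rxc 62): {"dqt":{"i":{"b":75,"j":93,"rmp":57,"uj":28},"irl":[69,80],"vb":{"hg":6,"j":37,"rwo":63,"wws":64}},"jgv":{"ky":{"oy":9,"rxc":62},"wq":{"go":10,"hsb":36,"uzr":61,"wob":92}},"ulg":{"c":[45,98],"da":{"elq":10,"z":56},"e":{"cmr":43,"s":74,"vg":51,"wx":15}}}
After op 2 (remove /ulg/e/s): {"dqt":{"i":{"b":75,"j":93,"rmp":57,"uj":28},"irl":[69,80],"vb":{"hg":6,"j":37,"rwo":63,"wws":64}},"jgv":{"ky":{"oy":9,"rxc":62},"wq":{"go":10,"hsb":36,"uzr":61,"wob":92}},"ulg":{"c":[45,98],"da":{"elq":10,"z":56},"e":{"cmr":43,"vg":51,"wx":15}}}
After op 3 (add /ulg/da/ocg 3): {"dqt":{"i":{"b":75,"j":93,"rmp":57,"uj":28},"irl":[69,80],"vb":{"hg":6,"j":37,"rwo":63,"wws":64}},"jgv":{"ky":{"oy":9,"rxc":62},"wq":{"go":10,"hsb":36,"uzr":61,"wob":92}},"ulg":{"c":[45,98],"da":{"elq":10,"ocg":3,"z":56},"e":{"cmr":43,"vg":51,"wx":15}}}
After op 4 (remove /dqt/irl/0): {"dqt":{"i":{"b":75,"j":93,"rmp":57,"uj":28},"irl":[80],"vb":{"hg":6,"j":37,"rwo":63,"wws":64}},"jgv":{"ky":{"oy":9,"rxc":62},"wq":{"go":10,"hsb":36,"uzr":61,"wob":92}},"ulg":{"c":[45,98],"da":{"elq":10,"ocg":3,"z":56},"e":{"cmr":43,"vg":51,"wx":15}}}
After op 5 (remove /ulg/e/vg): {"dqt":{"i":{"b":75,"j":93,"rmp":57,"uj":28},"irl":[80],"vb":{"hg":6,"j":37,"rwo":63,"wws":64}},"jgv":{"ky":{"oy":9,"rxc":62},"wq":{"go":10,"hsb":36,"uzr":61,"wob":92}},"ulg":{"c":[45,98],"da":{"elq":10,"ocg":3,"z":56},"e":{"cmr":43,"wx":15}}}
After op 6 (replace /jgv/ky/rxc 54): {"dqt":{"i":{"b":75,"j":93,"rmp":57,"uj":28},"irl":[80],"vb":{"hg":6,"j":37,"rwo":63,"wws":64}},"jgv":{"ky":{"oy":9,"rxc":54},"wq":{"go":10,"hsb":36,"uzr":61,"wob":92}},"ulg":{"c":[45,98],"da":{"elq":10,"ocg":3,"z":56},"e":{"cmr":43,"wx":15}}}
After op 7 (replace /dqt/i/b 93): {"dqt":{"i":{"b":93,"j":93,"rmp":57,"uj":28},"irl":[80],"vb":{"hg":6,"j":37,"rwo":63,"wws":64}},"jgv":{"ky":{"oy":9,"rxc":54},"wq":{"go":10,"hsb":36,"uzr":61,"wob":92}},"ulg":{"c":[45,98],"da":{"elq":10,"ocg":3,"z":56},"e":{"cmr":43,"wx":15}}}
After op 8 (add /ulg/vj 64): {"dqt":{"i":{"b":93,"j":93,"rmp":57,"uj":28},"irl":[80],"vb":{"hg":6,"j":37,"rwo":63,"wws":64}},"jgv":{"ky":{"oy":9,"rxc":54},"wq":{"go":10,"hsb":36,"uzr":61,"wob":92}},"ulg":{"c":[45,98],"da":{"elq":10,"ocg":3,"z":56},"e":{"cmr":43,"wx":15},"vj":64}}
After op 9 (replace /ulg/c/0 11): {"dqt":{"i":{"b":93,"j":93,"rmp":57,"uj":28},"irl":[80],"vb":{"hg":6,"j":37,"rwo":63,"wws":64}},"jgv":{"ky":{"oy":9,"rxc":54},"wq":{"go":10,"hsb":36,"uzr":61,"wob":92}},"ulg":{"c":[11,98],"da":{"elq":10,"ocg":3,"z":56},"e":{"cmr":43,"wx":15},"vj":64}}
After op 10 (remove /dqt/vb): {"dqt":{"i":{"b":93,"j":93,"rmp":57,"uj":28},"irl":[80]},"jgv":{"ky":{"oy":9,"rxc":54},"wq":{"go":10,"hsb":36,"uzr":61,"wob":92}},"ulg":{"c":[11,98],"da":{"elq":10,"ocg":3,"z":56},"e":{"cmr":43,"wx":15},"vj":64}}
After op 11 (replace /ulg/da/ocg 60): {"dqt":{"i":{"b":93,"j":93,"rmp":57,"uj":28},"irl":[80]},"jgv":{"ky":{"oy":9,"rxc":54},"wq":{"go":10,"hsb":36,"uzr":61,"wob":92}},"ulg":{"c":[11,98],"da":{"elq":10,"ocg":60,"z":56},"e":{"cmr":43,"wx":15},"vj":64}}
After op 12 (replace /jgv/wq/uzr 35): {"dqt":{"i":{"b":93,"j":93,"rmp":57,"uj":28},"irl":[80]},"jgv":{"ky":{"oy":9,"rxc":54},"wq":{"go":10,"hsb":36,"uzr":35,"wob":92}},"ulg":{"c":[11,98],"da":{"elq":10,"ocg":60,"z":56},"e":{"cmr":43,"wx":15},"vj":64}}
After op 13 (replace /ulg/da/z 12): {"dqt":{"i":{"b":93,"j":93,"rmp":57,"uj":28},"irl":[80]},"jgv":{"ky":{"oy":9,"rxc":54},"wq":{"go":10,"hsb":36,"uzr":35,"wob":92}},"ulg":{"c":[11,98],"da":{"elq":10,"ocg":60,"z":12},"e":{"cmr":43,"wx":15},"vj":64}}
After op 14 (replace /dqt/i/j 74): {"dqt":{"i":{"b":93,"j":74,"rmp":57,"uj":28},"irl":[80]},"jgv":{"ky":{"oy":9,"rxc":54},"wq":{"go":10,"hsb":36,"uzr":35,"wob":92}},"ulg":{"c":[11,98],"da":{"elq":10,"ocg":60,"z":12},"e":{"cmr":43,"wx":15},"vj":64}}
After op 15 (replace /dqt 0): {"dqt":0,"jgv":{"ky":{"oy":9,"rxc":54},"wq":{"go":10,"hsb":36,"uzr":35,"wob":92}},"ulg":{"c":[11,98],"da":{"elq":10,"ocg":60,"z":12},"e":{"cmr":43,"wx":15},"vj":64}}
After op 16 (remove /jgv/ky/oy): {"dqt":0,"jgv":{"ky":{"rxc":54},"wq":{"go":10,"hsb":36,"uzr":35,"wob":92}},"ulg":{"c":[11,98],"da":{"elq":10,"ocg":60,"z":12},"e":{"cmr":43,"wx":15},"vj":64}}
After op 17 (replace /jgv/ky 47): {"dqt":0,"jgv":{"ky":47,"wq":{"go":10,"hsb":36,"uzr":35,"wob":92}},"ulg":{"c":[11,98],"da":{"elq":10,"ocg":60,"z":12},"e":{"cmr":43,"wx":15},"vj":64}}
Value at /ulg/da/ocg: 60

Answer: 60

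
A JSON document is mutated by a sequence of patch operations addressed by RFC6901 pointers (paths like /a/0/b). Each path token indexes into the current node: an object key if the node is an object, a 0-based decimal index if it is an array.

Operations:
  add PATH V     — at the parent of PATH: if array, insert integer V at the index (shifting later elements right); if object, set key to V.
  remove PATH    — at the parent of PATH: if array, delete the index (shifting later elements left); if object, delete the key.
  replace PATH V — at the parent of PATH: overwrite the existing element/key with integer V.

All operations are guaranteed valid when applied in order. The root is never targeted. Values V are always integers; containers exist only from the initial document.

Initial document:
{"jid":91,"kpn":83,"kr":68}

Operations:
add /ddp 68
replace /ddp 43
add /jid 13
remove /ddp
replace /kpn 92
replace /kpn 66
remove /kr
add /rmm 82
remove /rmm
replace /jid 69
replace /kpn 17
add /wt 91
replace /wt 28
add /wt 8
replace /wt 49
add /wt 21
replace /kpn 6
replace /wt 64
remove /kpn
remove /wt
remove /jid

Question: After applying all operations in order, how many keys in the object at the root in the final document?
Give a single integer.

After op 1 (add /ddp 68): {"ddp":68,"jid":91,"kpn":83,"kr":68}
After op 2 (replace /ddp 43): {"ddp":43,"jid":91,"kpn":83,"kr":68}
After op 3 (add /jid 13): {"ddp":43,"jid":13,"kpn":83,"kr":68}
After op 4 (remove /ddp): {"jid":13,"kpn":83,"kr":68}
After op 5 (replace /kpn 92): {"jid":13,"kpn":92,"kr":68}
After op 6 (replace /kpn 66): {"jid":13,"kpn":66,"kr":68}
After op 7 (remove /kr): {"jid":13,"kpn":66}
After op 8 (add /rmm 82): {"jid":13,"kpn":66,"rmm":82}
After op 9 (remove /rmm): {"jid":13,"kpn":66}
After op 10 (replace /jid 69): {"jid":69,"kpn":66}
After op 11 (replace /kpn 17): {"jid":69,"kpn":17}
After op 12 (add /wt 91): {"jid":69,"kpn":17,"wt":91}
After op 13 (replace /wt 28): {"jid":69,"kpn":17,"wt":28}
After op 14 (add /wt 8): {"jid":69,"kpn":17,"wt":8}
After op 15 (replace /wt 49): {"jid":69,"kpn":17,"wt":49}
After op 16 (add /wt 21): {"jid":69,"kpn":17,"wt":21}
After op 17 (replace /kpn 6): {"jid":69,"kpn":6,"wt":21}
After op 18 (replace /wt 64): {"jid":69,"kpn":6,"wt":64}
After op 19 (remove /kpn): {"jid":69,"wt":64}
After op 20 (remove /wt): {"jid":69}
After op 21 (remove /jid): {}
Size at the root: 0

Answer: 0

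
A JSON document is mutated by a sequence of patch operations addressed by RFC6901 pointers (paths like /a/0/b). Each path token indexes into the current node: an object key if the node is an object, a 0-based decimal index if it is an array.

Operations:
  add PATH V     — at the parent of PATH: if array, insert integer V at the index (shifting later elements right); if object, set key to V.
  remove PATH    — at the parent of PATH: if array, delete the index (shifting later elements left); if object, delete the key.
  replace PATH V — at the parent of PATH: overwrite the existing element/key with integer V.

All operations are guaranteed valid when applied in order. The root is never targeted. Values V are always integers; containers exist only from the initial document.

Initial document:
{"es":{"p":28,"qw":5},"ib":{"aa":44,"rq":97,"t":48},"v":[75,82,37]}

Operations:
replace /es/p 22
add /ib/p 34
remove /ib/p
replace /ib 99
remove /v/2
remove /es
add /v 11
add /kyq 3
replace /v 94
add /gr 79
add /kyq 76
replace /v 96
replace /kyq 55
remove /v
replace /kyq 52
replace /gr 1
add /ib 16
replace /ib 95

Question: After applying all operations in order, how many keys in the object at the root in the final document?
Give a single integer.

After op 1 (replace /es/p 22): {"es":{"p":22,"qw":5},"ib":{"aa":44,"rq":97,"t":48},"v":[75,82,37]}
After op 2 (add /ib/p 34): {"es":{"p":22,"qw":5},"ib":{"aa":44,"p":34,"rq":97,"t":48},"v":[75,82,37]}
After op 3 (remove /ib/p): {"es":{"p":22,"qw":5},"ib":{"aa":44,"rq":97,"t":48},"v":[75,82,37]}
After op 4 (replace /ib 99): {"es":{"p":22,"qw":5},"ib":99,"v":[75,82,37]}
After op 5 (remove /v/2): {"es":{"p":22,"qw":5},"ib":99,"v":[75,82]}
After op 6 (remove /es): {"ib":99,"v":[75,82]}
After op 7 (add /v 11): {"ib":99,"v":11}
After op 8 (add /kyq 3): {"ib":99,"kyq":3,"v":11}
After op 9 (replace /v 94): {"ib":99,"kyq":3,"v":94}
After op 10 (add /gr 79): {"gr":79,"ib":99,"kyq":3,"v":94}
After op 11 (add /kyq 76): {"gr":79,"ib":99,"kyq":76,"v":94}
After op 12 (replace /v 96): {"gr":79,"ib":99,"kyq":76,"v":96}
After op 13 (replace /kyq 55): {"gr":79,"ib":99,"kyq":55,"v":96}
After op 14 (remove /v): {"gr":79,"ib":99,"kyq":55}
After op 15 (replace /kyq 52): {"gr":79,"ib":99,"kyq":52}
After op 16 (replace /gr 1): {"gr":1,"ib":99,"kyq":52}
After op 17 (add /ib 16): {"gr":1,"ib":16,"kyq":52}
After op 18 (replace /ib 95): {"gr":1,"ib":95,"kyq":52}
Size at the root: 3

Answer: 3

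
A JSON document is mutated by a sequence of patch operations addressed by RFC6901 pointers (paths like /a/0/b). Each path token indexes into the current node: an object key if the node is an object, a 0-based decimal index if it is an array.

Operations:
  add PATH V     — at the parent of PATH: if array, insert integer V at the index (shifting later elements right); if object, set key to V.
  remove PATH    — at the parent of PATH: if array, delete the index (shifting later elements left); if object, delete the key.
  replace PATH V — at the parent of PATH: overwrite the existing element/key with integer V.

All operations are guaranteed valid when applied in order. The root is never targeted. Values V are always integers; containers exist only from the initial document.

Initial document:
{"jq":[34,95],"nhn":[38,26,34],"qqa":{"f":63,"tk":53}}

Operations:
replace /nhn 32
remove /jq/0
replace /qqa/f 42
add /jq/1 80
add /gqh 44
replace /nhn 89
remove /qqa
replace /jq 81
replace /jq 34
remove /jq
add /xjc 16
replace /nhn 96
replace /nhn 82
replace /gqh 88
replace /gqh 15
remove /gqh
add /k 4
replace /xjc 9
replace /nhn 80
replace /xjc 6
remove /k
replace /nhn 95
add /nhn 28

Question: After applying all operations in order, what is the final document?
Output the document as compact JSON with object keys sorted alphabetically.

After op 1 (replace /nhn 32): {"jq":[34,95],"nhn":32,"qqa":{"f":63,"tk":53}}
After op 2 (remove /jq/0): {"jq":[95],"nhn":32,"qqa":{"f":63,"tk":53}}
After op 3 (replace /qqa/f 42): {"jq":[95],"nhn":32,"qqa":{"f":42,"tk":53}}
After op 4 (add /jq/1 80): {"jq":[95,80],"nhn":32,"qqa":{"f":42,"tk":53}}
After op 5 (add /gqh 44): {"gqh":44,"jq":[95,80],"nhn":32,"qqa":{"f":42,"tk":53}}
After op 6 (replace /nhn 89): {"gqh":44,"jq":[95,80],"nhn":89,"qqa":{"f":42,"tk":53}}
After op 7 (remove /qqa): {"gqh":44,"jq":[95,80],"nhn":89}
After op 8 (replace /jq 81): {"gqh":44,"jq":81,"nhn":89}
After op 9 (replace /jq 34): {"gqh":44,"jq":34,"nhn":89}
After op 10 (remove /jq): {"gqh":44,"nhn":89}
After op 11 (add /xjc 16): {"gqh":44,"nhn":89,"xjc":16}
After op 12 (replace /nhn 96): {"gqh":44,"nhn":96,"xjc":16}
After op 13 (replace /nhn 82): {"gqh":44,"nhn":82,"xjc":16}
After op 14 (replace /gqh 88): {"gqh":88,"nhn":82,"xjc":16}
After op 15 (replace /gqh 15): {"gqh":15,"nhn":82,"xjc":16}
After op 16 (remove /gqh): {"nhn":82,"xjc":16}
After op 17 (add /k 4): {"k":4,"nhn":82,"xjc":16}
After op 18 (replace /xjc 9): {"k":4,"nhn":82,"xjc":9}
After op 19 (replace /nhn 80): {"k":4,"nhn":80,"xjc":9}
After op 20 (replace /xjc 6): {"k":4,"nhn":80,"xjc":6}
After op 21 (remove /k): {"nhn":80,"xjc":6}
After op 22 (replace /nhn 95): {"nhn":95,"xjc":6}
After op 23 (add /nhn 28): {"nhn":28,"xjc":6}

Answer: {"nhn":28,"xjc":6}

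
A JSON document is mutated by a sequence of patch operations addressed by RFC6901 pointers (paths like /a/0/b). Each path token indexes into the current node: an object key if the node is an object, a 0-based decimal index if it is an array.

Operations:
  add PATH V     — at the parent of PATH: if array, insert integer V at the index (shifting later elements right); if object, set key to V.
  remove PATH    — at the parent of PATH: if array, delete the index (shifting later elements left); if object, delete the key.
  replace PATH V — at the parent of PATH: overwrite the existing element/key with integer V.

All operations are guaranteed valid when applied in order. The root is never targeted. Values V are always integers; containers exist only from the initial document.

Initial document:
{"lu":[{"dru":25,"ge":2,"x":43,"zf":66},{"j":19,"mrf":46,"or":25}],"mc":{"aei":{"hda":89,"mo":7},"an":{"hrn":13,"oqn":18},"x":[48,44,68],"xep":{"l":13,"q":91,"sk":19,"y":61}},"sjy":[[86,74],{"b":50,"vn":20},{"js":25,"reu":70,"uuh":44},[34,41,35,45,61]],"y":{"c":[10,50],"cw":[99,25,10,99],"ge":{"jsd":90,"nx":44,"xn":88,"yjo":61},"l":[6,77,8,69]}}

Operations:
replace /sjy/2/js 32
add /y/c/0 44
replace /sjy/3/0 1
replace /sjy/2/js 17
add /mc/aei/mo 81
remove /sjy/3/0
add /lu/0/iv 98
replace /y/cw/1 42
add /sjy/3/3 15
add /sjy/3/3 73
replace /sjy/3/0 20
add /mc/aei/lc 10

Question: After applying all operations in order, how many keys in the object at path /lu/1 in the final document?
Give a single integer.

After op 1 (replace /sjy/2/js 32): {"lu":[{"dru":25,"ge":2,"x":43,"zf":66},{"j":19,"mrf":46,"or":25}],"mc":{"aei":{"hda":89,"mo":7},"an":{"hrn":13,"oqn":18},"x":[48,44,68],"xep":{"l":13,"q":91,"sk":19,"y":61}},"sjy":[[86,74],{"b":50,"vn":20},{"js":32,"reu":70,"uuh":44},[34,41,35,45,61]],"y":{"c":[10,50],"cw":[99,25,10,99],"ge":{"jsd":90,"nx":44,"xn":88,"yjo":61},"l":[6,77,8,69]}}
After op 2 (add /y/c/0 44): {"lu":[{"dru":25,"ge":2,"x":43,"zf":66},{"j":19,"mrf":46,"or":25}],"mc":{"aei":{"hda":89,"mo":7},"an":{"hrn":13,"oqn":18},"x":[48,44,68],"xep":{"l":13,"q":91,"sk":19,"y":61}},"sjy":[[86,74],{"b":50,"vn":20},{"js":32,"reu":70,"uuh":44},[34,41,35,45,61]],"y":{"c":[44,10,50],"cw":[99,25,10,99],"ge":{"jsd":90,"nx":44,"xn":88,"yjo":61},"l":[6,77,8,69]}}
After op 3 (replace /sjy/3/0 1): {"lu":[{"dru":25,"ge":2,"x":43,"zf":66},{"j":19,"mrf":46,"or":25}],"mc":{"aei":{"hda":89,"mo":7},"an":{"hrn":13,"oqn":18},"x":[48,44,68],"xep":{"l":13,"q":91,"sk":19,"y":61}},"sjy":[[86,74],{"b":50,"vn":20},{"js":32,"reu":70,"uuh":44},[1,41,35,45,61]],"y":{"c":[44,10,50],"cw":[99,25,10,99],"ge":{"jsd":90,"nx":44,"xn":88,"yjo":61},"l":[6,77,8,69]}}
After op 4 (replace /sjy/2/js 17): {"lu":[{"dru":25,"ge":2,"x":43,"zf":66},{"j":19,"mrf":46,"or":25}],"mc":{"aei":{"hda":89,"mo":7},"an":{"hrn":13,"oqn":18},"x":[48,44,68],"xep":{"l":13,"q":91,"sk":19,"y":61}},"sjy":[[86,74],{"b":50,"vn":20},{"js":17,"reu":70,"uuh":44},[1,41,35,45,61]],"y":{"c":[44,10,50],"cw":[99,25,10,99],"ge":{"jsd":90,"nx":44,"xn":88,"yjo":61},"l":[6,77,8,69]}}
After op 5 (add /mc/aei/mo 81): {"lu":[{"dru":25,"ge":2,"x":43,"zf":66},{"j":19,"mrf":46,"or":25}],"mc":{"aei":{"hda":89,"mo":81},"an":{"hrn":13,"oqn":18},"x":[48,44,68],"xep":{"l":13,"q":91,"sk":19,"y":61}},"sjy":[[86,74],{"b":50,"vn":20},{"js":17,"reu":70,"uuh":44},[1,41,35,45,61]],"y":{"c":[44,10,50],"cw":[99,25,10,99],"ge":{"jsd":90,"nx":44,"xn":88,"yjo":61},"l":[6,77,8,69]}}
After op 6 (remove /sjy/3/0): {"lu":[{"dru":25,"ge":2,"x":43,"zf":66},{"j":19,"mrf":46,"or":25}],"mc":{"aei":{"hda":89,"mo":81},"an":{"hrn":13,"oqn":18},"x":[48,44,68],"xep":{"l":13,"q":91,"sk":19,"y":61}},"sjy":[[86,74],{"b":50,"vn":20},{"js":17,"reu":70,"uuh":44},[41,35,45,61]],"y":{"c":[44,10,50],"cw":[99,25,10,99],"ge":{"jsd":90,"nx":44,"xn":88,"yjo":61},"l":[6,77,8,69]}}
After op 7 (add /lu/0/iv 98): {"lu":[{"dru":25,"ge":2,"iv":98,"x":43,"zf":66},{"j":19,"mrf":46,"or":25}],"mc":{"aei":{"hda":89,"mo":81},"an":{"hrn":13,"oqn":18},"x":[48,44,68],"xep":{"l":13,"q":91,"sk":19,"y":61}},"sjy":[[86,74],{"b":50,"vn":20},{"js":17,"reu":70,"uuh":44},[41,35,45,61]],"y":{"c":[44,10,50],"cw":[99,25,10,99],"ge":{"jsd":90,"nx":44,"xn":88,"yjo":61},"l":[6,77,8,69]}}
After op 8 (replace /y/cw/1 42): {"lu":[{"dru":25,"ge":2,"iv":98,"x":43,"zf":66},{"j":19,"mrf":46,"or":25}],"mc":{"aei":{"hda":89,"mo":81},"an":{"hrn":13,"oqn":18},"x":[48,44,68],"xep":{"l":13,"q":91,"sk":19,"y":61}},"sjy":[[86,74],{"b":50,"vn":20},{"js":17,"reu":70,"uuh":44},[41,35,45,61]],"y":{"c":[44,10,50],"cw":[99,42,10,99],"ge":{"jsd":90,"nx":44,"xn":88,"yjo":61},"l":[6,77,8,69]}}
After op 9 (add /sjy/3/3 15): {"lu":[{"dru":25,"ge":2,"iv":98,"x":43,"zf":66},{"j":19,"mrf":46,"or":25}],"mc":{"aei":{"hda":89,"mo":81},"an":{"hrn":13,"oqn":18},"x":[48,44,68],"xep":{"l":13,"q":91,"sk":19,"y":61}},"sjy":[[86,74],{"b":50,"vn":20},{"js":17,"reu":70,"uuh":44},[41,35,45,15,61]],"y":{"c":[44,10,50],"cw":[99,42,10,99],"ge":{"jsd":90,"nx":44,"xn":88,"yjo":61},"l":[6,77,8,69]}}
After op 10 (add /sjy/3/3 73): {"lu":[{"dru":25,"ge":2,"iv":98,"x":43,"zf":66},{"j":19,"mrf":46,"or":25}],"mc":{"aei":{"hda":89,"mo":81},"an":{"hrn":13,"oqn":18},"x":[48,44,68],"xep":{"l":13,"q":91,"sk":19,"y":61}},"sjy":[[86,74],{"b":50,"vn":20},{"js":17,"reu":70,"uuh":44},[41,35,45,73,15,61]],"y":{"c":[44,10,50],"cw":[99,42,10,99],"ge":{"jsd":90,"nx":44,"xn":88,"yjo":61},"l":[6,77,8,69]}}
After op 11 (replace /sjy/3/0 20): {"lu":[{"dru":25,"ge":2,"iv":98,"x":43,"zf":66},{"j":19,"mrf":46,"or":25}],"mc":{"aei":{"hda":89,"mo":81},"an":{"hrn":13,"oqn":18},"x":[48,44,68],"xep":{"l":13,"q":91,"sk":19,"y":61}},"sjy":[[86,74],{"b":50,"vn":20},{"js":17,"reu":70,"uuh":44},[20,35,45,73,15,61]],"y":{"c":[44,10,50],"cw":[99,42,10,99],"ge":{"jsd":90,"nx":44,"xn":88,"yjo":61},"l":[6,77,8,69]}}
After op 12 (add /mc/aei/lc 10): {"lu":[{"dru":25,"ge":2,"iv":98,"x":43,"zf":66},{"j":19,"mrf":46,"or":25}],"mc":{"aei":{"hda":89,"lc":10,"mo":81},"an":{"hrn":13,"oqn":18},"x":[48,44,68],"xep":{"l":13,"q":91,"sk":19,"y":61}},"sjy":[[86,74],{"b":50,"vn":20},{"js":17,"reu":70,"uuh":44},[20,35,45,73,15,61]],"y":{"c":[44,10,50],"cw":[99,42,10,99],"ge":{"jsd":90,"nx":44,"xn":88,"yjo":61},"l":[6,77,8,69]}}
Size at path /lu/1: 3

Answer: 3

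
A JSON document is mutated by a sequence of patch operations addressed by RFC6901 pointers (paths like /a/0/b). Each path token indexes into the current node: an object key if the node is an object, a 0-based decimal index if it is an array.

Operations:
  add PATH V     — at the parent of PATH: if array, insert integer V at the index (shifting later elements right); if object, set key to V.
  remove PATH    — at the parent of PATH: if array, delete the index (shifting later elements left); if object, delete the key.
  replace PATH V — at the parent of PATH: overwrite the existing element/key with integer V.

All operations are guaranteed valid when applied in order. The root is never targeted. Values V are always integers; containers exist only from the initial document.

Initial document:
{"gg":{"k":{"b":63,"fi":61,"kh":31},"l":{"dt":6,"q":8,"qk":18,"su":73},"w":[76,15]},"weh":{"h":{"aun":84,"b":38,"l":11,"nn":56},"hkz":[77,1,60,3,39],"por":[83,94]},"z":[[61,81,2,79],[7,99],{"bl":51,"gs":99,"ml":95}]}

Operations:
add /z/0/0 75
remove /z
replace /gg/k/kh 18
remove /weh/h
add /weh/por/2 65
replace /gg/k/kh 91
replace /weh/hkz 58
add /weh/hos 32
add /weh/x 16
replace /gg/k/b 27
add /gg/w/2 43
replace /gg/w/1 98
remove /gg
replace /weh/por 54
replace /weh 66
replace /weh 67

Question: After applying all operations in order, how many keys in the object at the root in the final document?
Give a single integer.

Answer: 1

Derivation:
After op 1 (add /z/0/0 75): {"gg":{"k":{"b":63,"fi":61,"kh":31},"l":{"dt":6,"q":8,"qk":18,"su":73},"w":[76,15]},"weh":{"h":{"aun":84,"b":38,"l":11,"nn":56},"hkz":[77,1,60,3,39],"por":[83,94]},"z":[[75,61,81,2,79],[7,99],{"bl":51,"gs":99,"ml":95}]}
After op 2 (remove /z): {"gg":{"k":{"b":63,"fi":61,"kh":31},"l":{"dt":6,"q":8,"qk":18,"su":73},"w":[76,15]},"weh":{"h":{"aun":84,"b":38,"l":11,"nn":56},"hkz":[77,1,60,3,39],"por":[83,94]}}
After op 3 (replace /gg/k/kh 18): {"gg":{"k":{"b":63,"fi":61,"kh":18},"l":{"dt":6,"q":8,"qk":18,"su":73},"w":[76,15]},"weh":{"h":{"aun":84,"b":38,"l":11,"nn":56},"hkz":[77,1,60,3,39],"por":[83,94]}}
After op 4 (remove /weh/h): {"gg":{"k":{"b":63,"fi":61,"kh":18},"l":{"dt":6,"q":8,"qk":18,"su":73},"w":[76,15]},"weh":{"hkz":[77,1,60,3,39],"por":[83,94]}}
After op 5 (add /weh/por/2 65): {"gg":{"k":{"b":63,"fi":61,"kh":18},"l":{"dt":6,"q":8,"qk":18,"su":73},"w":[76,15]},"weh":{"hkz":[77,1,60,3,39],"por":[83,94,65]}}
After op 6 (replace /gg/k/kh 91): {"gg":{"k":{"b":63,"fi":61,"kh":91},"l":{"dt":6,"q":8,"qk":18,"su":73},"w":[76,15]},"weh":{"hkz":[77,1,60,3,39],"por":[83,94,65]}}
After op 7 (replace /weh/hkz 58): {"gg":{"k":{"b":63,"fi":61,"kh":91},"l":{"dt":6,"q":8,"qk":18,"su":73},"w":[76,15]},"weh":{"hkz":58,"por":[83,94,65]}}
After op 8 (add /weh/hos 32): {"gg":{"k":{"b":63,"fi":61,"kh":91},"l":{"dt":6,"q":8,"qk":18,"su":73},"w":[76,15]},"weh":{"hkz":58,"hos":32,"por":[83,94,65]}}
After op 9 (add /weh/x 16): {"gg":{"k":{"b":63,"fi":61,"kh":91},"l":{"dt":6,"q":8,"qk":18,"su":73},"w":[76,15]},"weh":{"hkz":58,"hos":32,"por":[83,94,65],"x":16}}
After op 10 (replace /gg/k/b 27): {"gg":{"k":{"b":27,"fi":61,"kh":91},"l":{"dt":6,"q":8,"qk":18,"su":73},"w":[76,15]},"weh":{"hkz":58,"hos":32,"por":[83,94,65],"x":16}}
After op 11 (add /gg/w/2 43): {"gg":{"k":{"b":27,"fi":61,"kh":91},"l":{"dt":6,"q":8,"qk":18,"su":73},"w":[76,15,43]},"weh":{"hkz":58,"hos":32,"por":[83,94,65],"x":16}}
After op 12 (replace /gg/w/1 98): {"gg":{"k":{"b":27,"fi":61,"kh":91},"l":{"dt":6,"q":8,"qk":18,"su":73},"w":[76,98,43]},"weh":{"hkz":58,"hos":32,"por":[83,94,65],"x":16}}
After op 13 (remove /gg): {"weh":{"hkz":58,"hos":32,"por":[83,94,65],"x":16}}
After op 14 (replace /weh/por 54): {"weh":{"hkz":58,"hos":32,"por":54,"x":16}}
After op 15 (replace /weh 66): {"weh":66}
After op 16 (replace /weh 67): {"weh":67}
Size at the root: 1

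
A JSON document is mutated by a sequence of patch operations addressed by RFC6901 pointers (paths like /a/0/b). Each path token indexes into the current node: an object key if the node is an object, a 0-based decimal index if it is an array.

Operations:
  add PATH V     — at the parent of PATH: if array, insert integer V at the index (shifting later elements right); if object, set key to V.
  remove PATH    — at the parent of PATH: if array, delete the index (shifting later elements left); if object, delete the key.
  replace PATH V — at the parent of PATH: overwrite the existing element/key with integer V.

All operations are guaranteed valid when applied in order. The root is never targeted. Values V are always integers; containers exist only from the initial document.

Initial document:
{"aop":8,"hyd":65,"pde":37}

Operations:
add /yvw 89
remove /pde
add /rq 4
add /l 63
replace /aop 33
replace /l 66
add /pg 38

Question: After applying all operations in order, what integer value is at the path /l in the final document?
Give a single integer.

Answer: 66

Derivation:
After op 1 (add /yvw 89): {"aop":8,"hyd":65,"pde":37,"yvw":89}
After op 2 (remove /pde): {"aop":8,"hyd":65,"yvw":89}
After op 3 (add /rq 4): {"aop":8,"hyd":65,"rq":4,"yvw":89}
After op 4 (add /l 63): {"aop":8,"hyd":65,"l":63,"rq":4,"yvw":89}
After op 5 (replace /aop 33): {"aop":33,"hyd":65,"l":63,"rq":4,"yvw":89}
After op 6 (replace /l 66): {"aop":33,"hyd":65,"l":66,"rq":4,"yvw":89}
After op 7 (add /pg 38): {"aop":33,"hyd":65,"l":66,"pg":38,"rq":4,"yvw":89}
Value at /l: 66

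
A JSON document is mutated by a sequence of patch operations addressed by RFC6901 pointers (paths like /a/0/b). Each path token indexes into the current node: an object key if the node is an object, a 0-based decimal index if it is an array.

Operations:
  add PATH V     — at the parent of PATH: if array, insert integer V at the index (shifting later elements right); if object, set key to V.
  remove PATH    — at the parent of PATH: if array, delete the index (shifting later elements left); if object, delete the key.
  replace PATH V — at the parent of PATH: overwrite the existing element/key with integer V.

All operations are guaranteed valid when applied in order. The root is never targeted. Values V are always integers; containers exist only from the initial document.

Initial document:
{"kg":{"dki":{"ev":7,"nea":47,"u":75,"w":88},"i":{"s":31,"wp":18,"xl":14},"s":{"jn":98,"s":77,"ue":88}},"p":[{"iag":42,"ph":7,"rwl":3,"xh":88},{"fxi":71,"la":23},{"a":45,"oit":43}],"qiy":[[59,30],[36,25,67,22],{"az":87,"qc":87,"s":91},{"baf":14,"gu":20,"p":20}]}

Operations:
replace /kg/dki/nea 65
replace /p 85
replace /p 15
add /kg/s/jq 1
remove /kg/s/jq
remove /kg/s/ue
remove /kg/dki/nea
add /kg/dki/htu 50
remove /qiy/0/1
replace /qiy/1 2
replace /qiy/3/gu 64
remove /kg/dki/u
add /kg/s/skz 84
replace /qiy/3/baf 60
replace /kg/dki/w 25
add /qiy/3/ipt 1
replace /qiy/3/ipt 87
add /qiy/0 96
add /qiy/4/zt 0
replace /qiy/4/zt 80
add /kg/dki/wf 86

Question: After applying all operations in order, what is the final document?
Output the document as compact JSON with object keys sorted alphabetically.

After op 1 (replace /kg/dki/nea 65): {"kg":{"dki":{"ev":7,"nea":65,"u":75,"w":88},"i":{"s":31,"wp":18,"xl":14},"s":{"jn":98,"s":77,"ue":88}},"p":[{"iag":42,"ph":7,"rwl":3,"xh":88},{"fxi":71,"la":23},{"a":45,"oit":43}],"qiy":[[59,30],[36,25,67,22],{"az":87,"qc":87,"s":91},{"baf":14,"gu":20,"p":20}]}
After op 2 (replace /p 85): {"kg":{"dki":{"ev":7,"nea":65,"u":75,"w":88},"i":{"s":31,"wp":18,"xl":14},"s":{"jn":98,"s":77,"ue":88}},"p":85,"qiy":[[59,30],[36,25,67,22],{"az":87,"qc":87,"s":91},{"baf":14,"gu":20,"p":20}]}
After op 3 (replace /p 15): {"kg":{"dki":{"ev":7,"nea":65,"u":75,"w":88},"i":{"s":31,"wp":18,"xl":14},"s":{"jn":98,"s":77,"ue":88}},"p":15,"qiy":[[59,30],[36,25,67,22],{"az":87,"qc":87,"s":91},{"baf":14,"gu":20,"p":20}]}
After op 4 (add /kg/s/jq 1): {"kg":{"dki":{"ev":7,"nea":65,"u":75,"w":88},"i":{"s":31,"wp":18,"xl":14},"s":{"jn":98,"jq":1,"s":77,"ue":88}},"p":15,"qiy":[[59,30],[36,25,67,22],{"az":87,"qc":87,"s":91},{"baf":14,"gu":20,"p":20}]}
After op 5 (remove /kg/s/jq): {"kg":{"dki":{"ev":7,"nea":65,"u":75,"w":88},"i":{"s":31,"wp":18,"xl":14},"s":{"jn":98,"s":77,"ue":88}},"p":15,"qiy":[[59,30],[36,25,67,22],{"az":87,"qc":87,"s":91},{"baf":14,"gu":20,"p":20}]}
After op 6 (remove /kg/s/ue): {"kg":{"dki":{"ev":7,"nea":65,"u":75,"w":88},"i":{"s":31,"wp":18,"xl":14},"s":{"jn":98,"s":77}},"p":15,"qiy":[[59,30],[36,25,67,22],{"az":87,"qc":87,"s":91},{"baf":14,"gu":20,"p":20}]}
After op 7 (remove /kg/dki/nea): {"kg":{"dki":{"ev":7,"u":75,"w":88},"i":{"s":31,"wp":18,"xl":14},"s":{"jn":98,"s":77}},"p":15,"qiy":[[59,30],[36,25,67,22],{"az":87,"qc":87,"s":91},{"baf":14,"gu":20,"p":20}]}
After op 8 (add /kg/dki/htu 50): {"kg":{"dki":{"ev":7,"htu":50,"u":75,"w":88},"i":{"s":31,"wp":18,"xl":14},"s":{"jn":98,"s":77}},"p":15,"qiy":[[59,30],[36,25,67,22],{"az":87,"qc":87,"s":91},{"baf":14,"gu":20,"p":20}]}
After op 9 (remove /qiy/0/1): {"kg":{"dki":{"ev":7,"htu":50,"u":75,"w":88},"i":{"s":31,"wp":18,"xl":14},"s":{"jn":98,"s":77}},"p":15,"qiy":[[59],[36,25,67,22],{"az":87,"qc":87,"s":91},{"baf":14,"gu":20,"p":20}]}
After op 10 (replace /qiy/1 2): {"kg":{"dki":{"ev":7,"htu":50,"u":75,"w":88},"i":{"s":31,"wp":18,"xl":14},"s":{"jn":98,"s":77}},"p":15,"qiy":[[59],2,{"az":87,"qc":87,"s":91},{"baf":14,"gu":20,"p":20}]}
After op 11 (replace /qiy/3/gu 64): {"kg":{"dki":{"ev":7,"htu":50,"u":75,"w":88},"i":{"s":31,"wp":18,"xl":14},"s":{"jn":98,"s":77}},"p":15,"qiy":[[59],2,{"az":87,"qc":87,"s":91},{"baf":14,"gu":64,"p":20}]}
After op 12 (remove /kg/dki/u): {"kg":{"dki":{"ev":7,"htu":50,"w":88},"i":{"s":31,"wp":18,"xl":14},"s":{"jn":98,"s":77}},"p":15,"qiy":[[59],2,{"az":87,"qc":87,"s":91},{"baf":14,"gu":64,"p":20}]}
After op 13 (add /kg/s/skz 84): {"kg":{"dki":{"ev":7,"htu":50,"w":88},"i":{"s":31,"wp":18,"xl":14},"s":{"jn":98,"s":77,"skz":84}},"p":15,"qiy":[[59],2,{"az":87,"qc":87,"s":91},{"baf":14,"gu":64,"p":20}]}
After op 14 (replace /qiy/3/baf 60): {"kg":{"dki":{"ev":7,"htu":50,"w":88},"i":{"s":31,"wp":18,"xl":14},"s":{"jn":98,"s":77,"skz":84}},"p":15,"qiy":[[59],2,{"az":87,"qc":87,"s":91},{"baf":60,"gu":64,"p":20}]}
After op 15 (replace /kg/dki/w 25): {"kg":{"dki":{"ev":7,"htu":50,"w":25},"i":{"s":31,"wp":18,"xl":14},"s":{"jn":98,"s":77,"skz":84}},"p":15,"qiy":[[59],2,{"az":87,"qc":87,"s":91},{"baf":60,"gu":64,"p":20}]}
After op 16 (add /qiy/3/ipt 1): {"kg":{"dki":{"ev":7,"htu":50,"w":25},"i":{"s":31,"wp":18,"xl":14},"s":{"jn":98,"s":77,"skz":84}},"p":15,"qiy":[[59],2,{"az":87,"qc":87,"s":91},{"baf":60,"gu":64,"ipt":1,"p":20}]}
After op 17 (replace /qiy/3/ipt 87): {"kg":{"dki":{"ev":7,"htu":50,"w":25},"i":{"s":31,"wp":18,"xl":14},"s":{"jn":98,"s":77,"skz":84}},"p":15,"qiy":[[59],2,{"az":87,"qc":87,"s":91},{"baf":60,"gu":64,"ipt":87,"p":20}]}
After op 18 (add /qiy/0 96): {"kg":{"dki":{"ev":7,"htu":50,"w":25},"i":{"s":31,"wp":18,"xl":14},"s":{"jn":98,"s":77,"skz":84}},"p":15,"qiy":[96,[59],2,{"az":87,"qc":87,"s":91},{"baf":60,"gu":64,"ipt":87,"p":20}]}
After op 19 (add /qiy/4/zt 0): {"kg":{"dki":{"ev":7,"htu":50,"w":25},"i":{"s":31,"wp":18,"xl":14},"s":{"jn":98,"s":77,"skz":84}},"p":15,"qiy":[96,[59],2,{"az":87,"qc":87,"s":91},{"baf":60,"gu":64,"ipt":87,"p":20,"zt":0}]}
After op 20 (replace /qiy/4/zt 80): {"kg":{"dki":{"ev":7,"htu":50,"w":25},"i":{"s":31,"wp":18,"xl":14},"s":{"jn":98,"s":77,"skz":84}},"p":15,"qiy":[96,[59],2,{"az":87,"qc":87,"s":91},{"baf":60,"gu":64,"ipt":87,"p":20,"zt":80}]}
After op 21 (add /kg/dki/wf 86): {"kg":{"dki":{"ev":7,"htu":50,"w":25,"wf":86},"i":{"s":31,"wp":18,"xl":14},"s":{"jn":98,"s":77,"skz":84}},"p":15,"qiy":[96,[59],2,{"az":87,"qc":87,"s":91},{"baf":60,"gu":64,"ipt":87,"p":20,"zt":80}]}

Answer: {"kg":{"dki":{"ev":7,"htu":50,"w":25,"wf":86},"i":{"s":31,"wp":18,"xl":14},"s":{"jn":98,"s":77,"skz":84}},"p":15,"qiy":[96,[59],2,{"az":87,"qc":87,"s":91},{"baf":60,"gu":64,"ipt":87,"p":20,"zt":80}]}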